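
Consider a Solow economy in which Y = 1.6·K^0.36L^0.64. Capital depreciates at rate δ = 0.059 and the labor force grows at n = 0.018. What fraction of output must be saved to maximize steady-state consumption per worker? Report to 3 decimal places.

n + δ = 0.018 + 0.059 = 0.077.
At the golden rule MPK = n+δ, and in any Cobb-Douglas steady state s = (n+δ)·k/y = MPK·k/y = capital's share 0.36.

s_gold = 0.360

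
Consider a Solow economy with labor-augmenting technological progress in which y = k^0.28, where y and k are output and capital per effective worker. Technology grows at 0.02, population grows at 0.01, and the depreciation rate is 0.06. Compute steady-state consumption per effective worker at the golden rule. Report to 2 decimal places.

Break-even investment rate: n + g + δ = 0.01 + 0.02 + 0.06 = 0.09.
At the golden rule the marginal product of capital equals n+g+δ: 0.28·k^(0.28−1) = 0.09. Solving, k_gold = (0.28/0.09)^(1/0.72) ≈ 4.8373.
y_gold = 4.8373^0.28 ≈ 1.5549.
c_gold = y_gold − (n+g+δ)·k_gold = 1.5549 − 0.09·4.8373 ≈ 1.1195.

c_gold ≈ 1.12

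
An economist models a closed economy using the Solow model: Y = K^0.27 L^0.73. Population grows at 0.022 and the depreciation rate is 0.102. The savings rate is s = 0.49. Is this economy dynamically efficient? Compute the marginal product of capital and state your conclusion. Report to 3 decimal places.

n + δ = 0.022 + 0.102 = 0.124.
Steady-state k*: s·k^0.27 = 0.124·k gives k* = (0.49/0.124)^(1/0.73) ≈ 6.5690.
MPK = 0.27·6.5690^(-0.73) ≈ 0.0683.
MPK < n+δ = 0.124, so the economy is dynamically inefficient (over-saving).

dynamically inefficient; MPK ≈ 0.068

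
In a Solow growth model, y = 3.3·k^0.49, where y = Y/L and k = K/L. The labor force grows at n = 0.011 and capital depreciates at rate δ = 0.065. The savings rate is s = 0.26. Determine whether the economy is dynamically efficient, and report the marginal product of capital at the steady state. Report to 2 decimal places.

dynamically efficient; MPK ≈ 0.14

The effective depreciation rate is n + δ = 0.011 + 0.065 = 0.076.
Steady-state k*: s·A·k^0.49 = 0.076·k gives k* = (0.26·3.3/0.076)^(1/0.51) ≈ 115.8954.
MPK = 0.49·3.3·115.8954^(-0.51) ≈ 0.1432.
MPK > n+δ = 0.076, so the economy is dynamically efficient (under-saving).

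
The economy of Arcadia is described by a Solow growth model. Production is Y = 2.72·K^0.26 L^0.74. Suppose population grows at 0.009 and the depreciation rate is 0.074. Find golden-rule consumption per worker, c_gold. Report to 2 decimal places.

Break-even investment rate: n + δ = 0.009 + 0.074 = 0.083.
Golden rule sets MPK = n+δ: 0.26·2.72·k^(0.26−1) = 0.083, so k_gold = (0.26·2.72/0.083)^(1/0.74) ≈ 18.0877.
y_gold = 2.72·18.0877^0.26 ≈ 5.7742.
c_gold = y_gold − (n+δ)·k_gold = 5.7742 − 0.083·18.0877 ≈ 4.2729.

c_gold ≈ 4.27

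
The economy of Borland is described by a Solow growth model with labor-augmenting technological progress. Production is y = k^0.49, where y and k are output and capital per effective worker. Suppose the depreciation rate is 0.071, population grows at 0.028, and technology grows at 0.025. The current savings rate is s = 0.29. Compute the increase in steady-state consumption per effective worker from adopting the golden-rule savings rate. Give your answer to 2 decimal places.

Δc ≈ 0.30

Capital per effective worker breaks even when investment replaces (n + g + δ)·k; here n + g + δ = 0.124.
Current steady state (s = 0.29): k* = (0.29/0.124)^(1/0.51) ≈ 5.2903, y* = 5.2903^0.49 ≈ 2.2621, c* = (1−0.29)·2.2621 ≈ 1.6061.
At the golden rule the marginal product of capital equals n+g+δ: 0.49·k^(0.49−1) = 0.124. Solving, k_gold = (0.49/0.124)^(1/0.51) ≈ 14.7961.
y_gold = 14.7961^0.49 ≈ 3.7443, c_gold = y_gold − 0.124·k_gold ≈ 1.9096.
Gain: Δc = 1.9096 − 1.6061 ≈ 0.3035.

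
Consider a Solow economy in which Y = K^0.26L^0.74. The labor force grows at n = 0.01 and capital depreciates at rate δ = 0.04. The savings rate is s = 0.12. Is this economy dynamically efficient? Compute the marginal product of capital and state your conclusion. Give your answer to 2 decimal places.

dynamically efficient; MPK ≈ 0.11

Capital per worker breaks even when investment replaces (n + δ)·k; here n + δ = 0.05.
Steady-state k*: s·k^0.26 = 0.05·k gives k* = (0.12/0.05)^(1/0.74) ≈ 3.2644.
MPK = 0.26·3.2644^(-0.74) ≈ 0.1083.
MPK > n+δ = 0.05, so the economy is dynamically efficient (under-saving).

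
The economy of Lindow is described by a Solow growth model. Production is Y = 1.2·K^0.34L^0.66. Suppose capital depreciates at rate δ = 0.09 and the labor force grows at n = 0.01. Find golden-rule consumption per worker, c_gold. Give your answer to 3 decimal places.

c_gold ≈ 1.634

n + δ = 0.01 + 0.09 = 0.1.
At the golden rule the marginal product of capital equals n+δ: 0.34·1.2·k^(0.34−1) = 0.1. Solving, k_gold = (0.34·1.2/0.1)^(1/0.66) ≈ 8.4187.
y_gold = 1.2·8.4187^0.34 ≈ 2.4761.
c_gold = y_gold − (n+δ)·k_gold = 2.4761 − 0.1·8.4187 ≈ 1.6342.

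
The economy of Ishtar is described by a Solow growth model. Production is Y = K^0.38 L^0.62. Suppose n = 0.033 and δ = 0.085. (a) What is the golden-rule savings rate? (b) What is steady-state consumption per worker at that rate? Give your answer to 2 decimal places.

(a) s_gold = 0.38; (b) c_gold ≈ 1.27

Capital per worker breaks even when investment replaces (n + δ)·k; here n + δ = 0.118.
For Cobb-Douglas, s_gold equals capital's share: s_gold = 0.38.
Setting f'(k) = n+δ gives 0.38·k^(0.38−1) = 0.118, hence k_gold = (0.38/0.118)^(1/0.62) ≈ 6.5947.
y_gold = 6.5947^0.38 ≈ 2.0478; c_gold = (1−0.38)·y_gold ≈ 1.2697.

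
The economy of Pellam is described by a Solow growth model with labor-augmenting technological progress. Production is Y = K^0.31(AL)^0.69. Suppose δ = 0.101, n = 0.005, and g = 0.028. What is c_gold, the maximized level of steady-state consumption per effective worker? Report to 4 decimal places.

c_gold ≈ 1.0058

Capital per effective worker breaks even when investment replaces (n + g + δ)·k; here n + g + δ = 0.134.
Maximizing c = f(k) − (n+g+δ)·k gives f'(k) = n+g+δ, i.e. 0.31·k^(0.31−1) = 0.134, so k_gold = (0.31/0.134)^(1/0.69) ≈ 3.3722.
y_gold = 3.3722^0.31 ≈ 1.4576.
c_gold = y_gold − (n+g+δ)·k_gold = 1.4576 − 0.134·3.3722 ≈ 1.0058.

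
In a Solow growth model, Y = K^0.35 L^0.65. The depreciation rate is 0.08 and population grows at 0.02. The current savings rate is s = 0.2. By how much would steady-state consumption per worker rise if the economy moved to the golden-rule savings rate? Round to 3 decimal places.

Δc ≈ 0.114

Break-even investment rate: n + δ = 0.02 + 0.08 = 0.1.
Current steady state (s = 0.2): k* = (0.2/0.1)^(1/0.65) ≈ 2.9048, y* = 2.9048^0.35 ≈ 1.4524, c* = (1−0.2)·1.4524 ≈ 1.1619.
Setting f'(k) = n+δ gives 0.35·k^(0.35−1) = 0.1, hence k_gold = (0.35/0.1)^(1/0.65) ≈ 6.8711.
y_gold = 6.8711^0.35 ≈ 1.9632, c_gold = y_gold − 0.1·k_gold ≈ 1.2761.
Gain: Δc = 1.2761 − 1.1619 ≈ 0.1141.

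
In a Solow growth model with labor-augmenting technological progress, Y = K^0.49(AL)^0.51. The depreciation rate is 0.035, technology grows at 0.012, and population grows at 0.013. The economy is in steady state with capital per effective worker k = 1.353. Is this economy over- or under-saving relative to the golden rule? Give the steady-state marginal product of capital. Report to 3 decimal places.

under-saving; MPK ≈ 0.420

n + g + δ = 0.013 + 0.012 + 0.035 = 0.06.
MPK = 0.49·k^(0.49−1) = 0.49·1.353^(-0.51) ≈ 0.4200.
MPK > 0.06, so the economy is dynamically efficient (under-saving).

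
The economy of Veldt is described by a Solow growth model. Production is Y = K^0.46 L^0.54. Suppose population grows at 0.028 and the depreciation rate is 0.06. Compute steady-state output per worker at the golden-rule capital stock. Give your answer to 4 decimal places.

n + δ = 0.028 + 0.06 = 0.088.
Golden rule sets MPK = n+δ: 0.46·k^(0.46−1) = 0.088, so k_gold = (0.46/0.088)^(1/0.54) ≈ 21.3865.
Output: y_gold = k_gold^0.46 = 21.3865^0.46 ≈ 4.0913.

y_gold ≈ 4.0913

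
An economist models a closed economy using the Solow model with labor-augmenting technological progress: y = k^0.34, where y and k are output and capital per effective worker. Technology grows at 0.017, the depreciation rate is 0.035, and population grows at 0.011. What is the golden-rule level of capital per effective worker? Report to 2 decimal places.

Break-even investment rate: n + g + δ = 0.011 + 0.017 + 0.035 = 0.063.
Maximizing c = f(k) − (n+g+δ)·k gives f'(k) = n+g+δ, i.e. 0.34·k^(0.34−1) = 0.063, so k_gold = (0.34/0.063)^(1/0.66) ≈ 12.8618.

k_gold ≈ 12.86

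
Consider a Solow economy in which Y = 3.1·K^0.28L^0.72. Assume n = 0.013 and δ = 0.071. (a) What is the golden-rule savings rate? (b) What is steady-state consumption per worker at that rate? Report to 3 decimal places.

(a) s_gold = 0.280; (b) c_gold ≈ 5.535

n + δ = 0.013 + 0.071 = 0.084.
For Cobb-Douglas, s_gold equals capital's share: s_gold = 0.28.
At the golden rule the marginal product of capital equals n+δ: 0.28·3.1·k^(0.28−1) = 0.084. Solving, k_gold = (0.28·3.1/0.084)^(1/0.72) ≈ 25.6252.
y_gold = 3.1·25.6252^0.28 ≈ 7.6876; c_gold = (1−0.28)·y_gold ≈ 5.5350.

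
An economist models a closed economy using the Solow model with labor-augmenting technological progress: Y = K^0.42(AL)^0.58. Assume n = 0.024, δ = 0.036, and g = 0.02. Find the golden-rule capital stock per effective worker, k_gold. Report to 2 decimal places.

k_gold ≈ 17.44

n + g + δ = 0.024 + 0.02 + 0.036 = 0.08.
Maximizing c = f(k) − (n+g+δ)·k gives f'(k) = n+g+δ, i.e. 0.42·k^(0.42−1) = 0.08, so k_gold = (0.42/0.08)^(1/0.58) ≈ 17.4443.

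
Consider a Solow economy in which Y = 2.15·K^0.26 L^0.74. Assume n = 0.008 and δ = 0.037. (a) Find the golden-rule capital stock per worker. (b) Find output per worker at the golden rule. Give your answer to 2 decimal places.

(a) k_gold ≈ 30.11; (b) y_gold ≈ 5.21

Break-even investment rate: n + δ = 0.008 + 0.037 = 0.045.
Setting f'(k) = n+δ gives 0.26·2.15·k^(0.26−1) = 0.045, hence k_gold = (0.26·2.15/0.045)^(1/0.74) ≈ 30.1056.
y_gold = 2.15·30.1056^0.26 ≈ 5.2106.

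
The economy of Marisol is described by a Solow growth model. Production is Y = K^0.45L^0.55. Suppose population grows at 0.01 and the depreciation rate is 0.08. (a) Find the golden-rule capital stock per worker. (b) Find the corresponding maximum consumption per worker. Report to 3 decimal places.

Capital per worker breaks even when investment replaces (n + δ)·k; here n + δ = 0.09.
Maximizing c = f(k) − (n+δ)·k gives f'(k) = n+δ, i.e. 0.45·k^(0.45−1) = 0.09, so k_gold = (0.45/0.09)^(1/0.55) ≈ 18.6575.
y_gold = 18.6575^0.45 ≈ 3.7315; c_gold = y_gold − 0.09·k_gold ≈ 2.0523.

(a) k_gold ≈ 18.658; (b) c_gold ≈ 2.052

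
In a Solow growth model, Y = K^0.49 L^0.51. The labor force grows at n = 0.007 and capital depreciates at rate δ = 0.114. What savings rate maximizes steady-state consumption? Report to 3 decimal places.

n + δ = 0.007 + 0.114 = 0.121.
At the golden rule MPK = n+δ, and in any Cobb-Douglas steady state s = (n+δ)·k/y = MPK·k/y = capital's share 0.49.

s_gold = 0.490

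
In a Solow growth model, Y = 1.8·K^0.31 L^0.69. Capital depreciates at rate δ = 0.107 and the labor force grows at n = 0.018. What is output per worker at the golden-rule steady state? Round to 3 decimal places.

Capital per worker breaks even when investment replaces (n + δ)·k; here n + δ = 0.125.
Maximizing c = f(k) − (n+δ)·k gives f'(k) = n+δ, i.e. 0.31·1.8·k^(0.31−1) = 0.125, so k_gold = (0.31·1.8/0.125)^(1/0.69) ≈ 8.7424.
Output: y_gold = 1.8·k_gold^0.31 = 1.8·8.7424^0.31 ≈ 3.5251.

y_gold ≈ 3.525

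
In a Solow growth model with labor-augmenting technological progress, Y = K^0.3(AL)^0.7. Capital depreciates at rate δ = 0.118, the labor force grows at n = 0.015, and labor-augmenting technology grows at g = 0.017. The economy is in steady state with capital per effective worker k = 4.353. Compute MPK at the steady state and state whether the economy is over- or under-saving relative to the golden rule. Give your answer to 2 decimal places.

n + g + δ = 0.015 + 0.017 + 0.118 = 0.15.
MPK = 0.3·k^(0.3−1) = 0.3·4.353^(-0.7) ≈ 0.1071.
MPK < 0.15, so the economy is dynamically inefficient (over-saving).

over-saving; MPK ≈ 0.11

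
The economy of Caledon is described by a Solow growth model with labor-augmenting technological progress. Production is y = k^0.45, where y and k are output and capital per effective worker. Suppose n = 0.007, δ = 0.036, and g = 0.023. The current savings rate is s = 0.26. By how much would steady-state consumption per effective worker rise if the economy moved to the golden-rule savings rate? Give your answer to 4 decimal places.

Δc ≈ 0.3732

The effective depreciation rate is n + g + δ = 0.007 + 0.023 + 0.036 = 0.066.
Current steady state (s = 0.26): k* = (0.26/0.066)^(1/0.55) ≈ 12.0948, y* = 12.0948^0.45 ≈ 3.0702, c* = (1−0.26)·3.0702 ≈ 2.2720.
Setting f'(k) = n+g+δ gives 0.45·k^(0.45−1) = 0.066, hence k_gold = (0.45/0.066)^(1/0.55) ≈ 32.7915.
y_gold = 32.7915^0.45 ≈ 4.8094, c_gold = y_gold − 0.066·k_gold ≈ 2.6452.
Gain: Δc = 2.6452 − 2.2720 ≈ 0.3732.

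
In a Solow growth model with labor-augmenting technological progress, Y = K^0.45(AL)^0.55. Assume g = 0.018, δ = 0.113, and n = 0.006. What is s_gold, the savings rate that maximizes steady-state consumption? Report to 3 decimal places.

Capital per effective worker breaks even when investment replaces (n + g + δ)·k; here n + g + δ = 0.137.
At the golden rule MPK = n+g+δ, and in any Cobb-Douglas steady state s = (n+g+δ)·k/y = MPK·k/y = capital's share 0.45.

s_gold = 0.450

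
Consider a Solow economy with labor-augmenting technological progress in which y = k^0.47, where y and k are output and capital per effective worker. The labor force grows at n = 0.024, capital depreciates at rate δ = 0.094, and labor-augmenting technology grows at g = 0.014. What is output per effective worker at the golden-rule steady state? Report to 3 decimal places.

y_gold ≈ 3.084

n + g + δ = 0.024 + 0.014 + 0.094 = 0.132.
At the golden rule the marginal product of capital equals n+g+δ: 0.47·k^(0.47−1) = 0.132. Solving, k_gold = (0.47/0.132)^(1/0.53) ≈ 10.9802.
Output: y_gold = k_gold^0.47 = 10.9802^0.47 ≈ 3.0838.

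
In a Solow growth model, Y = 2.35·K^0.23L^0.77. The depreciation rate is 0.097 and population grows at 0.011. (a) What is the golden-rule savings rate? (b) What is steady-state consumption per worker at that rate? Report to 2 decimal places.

(a) s_gold = 0.23; (b) c_gold ≈ 2.93

Break-even investment rate: n + δ = 0.011 + 0.097 = 0.108.
For Cobb-Douglas, s_gold equals capital's share: s_gold = 0.23.
Golden rule sets MPK = n+δ: 0.23·2.35·k^(0.23−1) = 0.108, so k_gold = (0.23·2.35/0.108)^(1/0.77) ≈ 8.0961.
y_gold = 2.35·8.0961^0.23 ≈ 3.8016; c_gold = (1−0.23)·y_gold ≈ 2.9273.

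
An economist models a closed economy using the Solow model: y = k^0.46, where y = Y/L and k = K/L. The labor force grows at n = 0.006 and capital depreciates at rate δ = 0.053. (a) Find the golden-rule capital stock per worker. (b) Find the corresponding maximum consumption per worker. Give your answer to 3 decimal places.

(a) k_gold ≈ 44.841; (b) c_gold ≈ 3.106

Break-even investment rate: n + δ = 0.006 + 0.053 = 0.059.
Maximizing c = f(k) − (n+δ)·k gives f'(k) = n+δ, i.e. 0.46·k^(0.46−1) = 0.059, so k_gold = (0.46/0.059)^(1/0.54) ≈ 44.8412.
y_gold = 44.8412^0.46 ≈ 5.7514; c_gold = y_gold − 0.059·k_gold ≈ 3.1057.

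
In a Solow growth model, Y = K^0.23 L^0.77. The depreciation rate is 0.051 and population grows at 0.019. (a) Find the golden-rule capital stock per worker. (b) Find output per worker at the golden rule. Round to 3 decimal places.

(a) k_gold ≈ 4.688; (b) y_gold ≈ 1.427

Break-even investment rate: n + δ = 0.019 + 0.051 = 0.07.
At the golden rule the marginal product of capital equals n+δ: 0.23·k^(0.23−1) = 0.07. Solving, k_gold = (0.23/0.07)^(1/0.77) ≈ 4.6876.
y_gold = 4.6876^0.23 ≈ 1.4267.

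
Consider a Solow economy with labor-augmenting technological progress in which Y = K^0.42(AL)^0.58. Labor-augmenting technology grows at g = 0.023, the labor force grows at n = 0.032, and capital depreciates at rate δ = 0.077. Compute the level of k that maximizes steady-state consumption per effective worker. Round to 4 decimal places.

Capital per effective worker breaks even when investment replaces (n + g + δ)·k; here n + g + δ = 0.132.
Setting f'(k) = n+g+δ gives 0.42·k^(0.42−1) = 0.132, hence k_gold = (0.42/0.132)^(1/0.58) ≈ 7.3567.

k_gold ≈ 7.3567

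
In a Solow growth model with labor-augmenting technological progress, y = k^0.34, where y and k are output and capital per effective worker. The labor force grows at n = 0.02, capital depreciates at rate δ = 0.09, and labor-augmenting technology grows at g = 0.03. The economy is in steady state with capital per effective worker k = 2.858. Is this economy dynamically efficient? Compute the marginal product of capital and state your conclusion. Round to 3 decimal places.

dynamically efficient; MPK ≈ 0.170

Break-even investment rate: n + g + δ = 0.02 + 0.03 + 0.09 = 0.14.
MPK = 0.34·k^(0.34−1) = 0.34·2.858^(-0.66) ≈ 0.1700.
MPK > 0.14, so the economy is dynamically efficient (under-saving).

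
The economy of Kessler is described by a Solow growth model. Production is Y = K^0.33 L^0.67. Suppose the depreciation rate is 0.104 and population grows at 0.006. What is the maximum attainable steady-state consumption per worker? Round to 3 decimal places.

c_gold ≈ 1.151

Capital per worker breaks even when investment replaces (n + δ)·k; here n + δ = 0.11.
Golden rule sets MPK = n+δ: 0.33·k^(0.33−1) = 0.11, so k_gold = (0.33/0.11)^(1/0.67) ≈ 5.1537.
y_gold = 5.1537^0.33 ≈ 1.7179.
c_gold = y_gold − (n+δ)·k_gold = 1.7179 − 0.11·5.1537 ≈ 1.1510.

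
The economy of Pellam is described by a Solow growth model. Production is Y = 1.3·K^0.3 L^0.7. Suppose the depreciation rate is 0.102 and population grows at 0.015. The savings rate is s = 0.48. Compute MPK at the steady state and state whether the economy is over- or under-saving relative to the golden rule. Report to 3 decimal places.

over-saving; MPK ≈ 0.073

n + δ = 0.015 + 0.102 = 0.117.
Steady-state k*: s·A·k^0.3 = 0.117·k gives k* = (0.48·1.3/0.117)^(1/0.7) ≈ 10.9287.
MPK = 0.3·1.3·10.9287^(-0.7) ≈ 0.0731.
MPK < n+δ = 0.117, so the economy is dynamically inefficient (over-saving).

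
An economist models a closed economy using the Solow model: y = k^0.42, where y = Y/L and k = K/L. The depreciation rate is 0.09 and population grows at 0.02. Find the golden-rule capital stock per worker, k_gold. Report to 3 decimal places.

k_gold ≈ 10.074

Break-even investment rate: n + δ = 0.02 + 0.09 = 0.11.
Golden rule sets MPK = n+δ: 0.42·k^(0.42−1) = 0.11, so k_gold = (0.42/0.11)^(1/0.58) ≈ 10.0740.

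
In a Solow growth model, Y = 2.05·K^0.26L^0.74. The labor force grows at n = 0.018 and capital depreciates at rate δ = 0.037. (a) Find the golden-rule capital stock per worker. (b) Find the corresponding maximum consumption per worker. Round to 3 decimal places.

(a) k_gold ≈ 21.524; (b) c_gold ≈ 3.369

Capital per worker breaks even when investment replaces (n + δ)·k; here n + δ = 0.055.
At the golden rule the marginal product of capital equals n+δ: 0.26·2.05·k^(0.26−1) = 0.055. Solving, k_gold = (0.26·2.05/0.055)^(1/0.74) ≈ 21.5241.
y_gold = 2.05·21.5241^0.26 ≈ 4.5532; c_gold = y_gold − 0.055·k_gold ≈ 3.3693.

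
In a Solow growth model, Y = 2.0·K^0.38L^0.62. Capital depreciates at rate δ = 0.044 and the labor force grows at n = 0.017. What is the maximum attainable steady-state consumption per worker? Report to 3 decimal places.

n + δ = 0.017 + 0.044 = 0.061.
Setting f'(k) = n+δ gives 0.38·2.0·k^(0.38−1) = 0.061, hence k_gold = (0.38·2.0/0.061)^(1/0.62) ≈ 58.4668.
y_gold = 2.0·58.4668^0.38 ≈ 9.3855.
c_gold = y_gold − (n+δ)·k_gold = 9.3855 − 0.061·58.4668 ≈ 5.8190.

c_gold ≈ 5.819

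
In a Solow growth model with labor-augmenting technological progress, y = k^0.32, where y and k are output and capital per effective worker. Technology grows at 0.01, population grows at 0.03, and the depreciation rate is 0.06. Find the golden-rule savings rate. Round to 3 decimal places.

s_gold = 0.320

n + g + δ = 0.03 + 0.01 + 0.06 = 0.1.
At the golden rule MPK = n+g+δ, and in any Cobb-Douglas steady state s = (n+g+δ)·k/y = MPK·k/y = capital's share 0.32.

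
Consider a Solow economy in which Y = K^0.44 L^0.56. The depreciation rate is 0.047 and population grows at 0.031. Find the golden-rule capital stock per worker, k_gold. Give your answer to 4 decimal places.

k_gold ≈ 21.9640

The effective depreciation rate is n + δ = 0.031 + 0.047 = 0.078.
Golden rule sets MPK = n+δ: 0.44·k^(0.44−1) = 0.078, so k_gold = (0.44/0.078)^(1/0.56) ≈ 21.9640.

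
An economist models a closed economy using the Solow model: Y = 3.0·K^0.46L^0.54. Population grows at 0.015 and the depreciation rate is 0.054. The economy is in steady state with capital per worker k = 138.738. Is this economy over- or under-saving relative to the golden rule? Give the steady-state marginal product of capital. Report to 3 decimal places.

under-saving; MPK ≈ 0.096

n + δ = 0.015 + 0.054 = 0.069.
MPK = 0.46·3.0·k^(0.46−1) = 0.46·3.0·138.738^(-0.54) ≈ 0.0962.
MPK > 0.069, so the economy is dynamically efficient (under-saving).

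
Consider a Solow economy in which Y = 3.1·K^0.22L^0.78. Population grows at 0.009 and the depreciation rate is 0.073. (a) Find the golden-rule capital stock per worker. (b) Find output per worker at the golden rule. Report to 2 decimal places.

n + δ = 0.009 + 0.073 = 0.082.
Maximizing c = f(k) − (n+δ)·k gives f'(k) = n+δ, i.e. 0.22·3.1·k^(0.22−1) = 0.082, so k_gold = (0.22·3.1/0.082)^(1/0.78) ≈ 15.1164.
y_gold = 3.1·15.1164^0.22 ≈ 5.6343.

(a) k_gold ≈ 15.12; (b) y_gold ≈ 5.63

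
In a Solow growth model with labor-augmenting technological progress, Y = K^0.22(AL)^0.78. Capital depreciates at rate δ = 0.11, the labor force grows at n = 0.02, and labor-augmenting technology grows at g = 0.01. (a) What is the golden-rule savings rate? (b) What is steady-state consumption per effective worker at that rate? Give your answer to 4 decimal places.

(a) s_gold = 0.2200; (b) c_gold ≈ 0.8861

Break-even investment rate: n + g + δ = 0.02 + 0.01 + 0.11 = 0.14.
For Cobb-Douglas, s_gold equals capital's share: s_gold = 0.22.
At the golden rule the marginal product of capital equals n+g+δ: 0.22·k^(0.22−1) = 0.14. Solving, k_gold = (0.22/0.14)^(1/0.78) ≈ 1.7851.
y_gold = 1.7851^0.22 ≈ 1.1360; c_gold = (1−0.22)·y_gold ≈ 0.8861.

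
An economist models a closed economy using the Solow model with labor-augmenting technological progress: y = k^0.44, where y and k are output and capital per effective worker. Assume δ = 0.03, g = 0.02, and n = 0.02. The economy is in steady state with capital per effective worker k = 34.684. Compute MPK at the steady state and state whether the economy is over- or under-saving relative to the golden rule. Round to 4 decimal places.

The effective depreciation rate is n + g + δ = 0.02 + 0.02 + 0.03 = 0.07.
MPK = 0.44·k^(0.44−1) = 0.44·34.684^(-0.56) ≈ 0.0604.
MPK < 0.07, so the economy is dynamically inefficient (over-saving).

over-saving; MPK ≈ 0.0604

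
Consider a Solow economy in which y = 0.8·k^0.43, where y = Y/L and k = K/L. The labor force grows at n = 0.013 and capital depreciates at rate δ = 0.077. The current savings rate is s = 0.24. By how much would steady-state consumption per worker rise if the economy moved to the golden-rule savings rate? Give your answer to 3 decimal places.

Δc ≈ 0.177

n + δ = 0.013 + 0.077 = 0.09.
Current steady state (s = 0.24): k* = (0.24·0.8/0.09)^(1/0.57) ≈ 3.7783, y* = 0.8·3.7783^0.43 ≈ 1.4169, c* = (1−0.24)·1.4169 ≈ 1.0768.
Maximizing c = f(k) − (n+δ)·k gives f'(k) = n+δ, i.e. 0.43·0.8·k^(0.43−1) = 0.09, so k_gold = (0.43·0.8/0.09)^(1/0.57) ≈ 10.5101.
y_gold = 0.8·10.5101^0.43 ≈ 2.1998, c_gold = y_gold − 0.09·k_gold ≈ 1.2539.
Gain: Δc = 1.2539 − 1.0768 ≈ 0.1771.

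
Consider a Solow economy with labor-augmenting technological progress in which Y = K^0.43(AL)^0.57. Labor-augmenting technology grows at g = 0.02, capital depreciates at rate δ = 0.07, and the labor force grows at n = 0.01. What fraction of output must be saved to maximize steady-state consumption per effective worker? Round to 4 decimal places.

The effective depreciation rate is n + g + δ = 0.01 + 0.02 + 0.07 = 0.1.
At the golden rule MPK = n+g+δ, and in any Cobb-Douglas steady state s = (n+g+δ)·k/y = MPK·k/y = capital's share 0.43.

s_gold = 0.4300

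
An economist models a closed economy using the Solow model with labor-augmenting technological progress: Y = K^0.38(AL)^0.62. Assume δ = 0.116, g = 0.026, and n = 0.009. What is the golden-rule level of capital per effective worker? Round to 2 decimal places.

k_gold ≈ 4.43

Break-even investment rate: n + g + δ = 0.009 + 0.026 + 0.116 = 0.151.
Maximizing c = f(k) − (n+g+δ)·k gives f'(k) = n+g+δ, i.e. 0.38·k^(0.38−1) = 0.151, so k_gold = (0.38/0.151)^(1/0.62) ≈ 4.4306.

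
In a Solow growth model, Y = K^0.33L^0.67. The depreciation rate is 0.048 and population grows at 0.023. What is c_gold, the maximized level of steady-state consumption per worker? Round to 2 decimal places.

n + δ = 0.023 + 0.048 = 0.071.
Golden rule sets MPK = n+δ: 0.33·k^(0.33−1) = 0.071, so k_gold = (0.33/0.071)^(1/0.67) ≈ 9.9061.
y_gold = 9.9061^0.33 ≈ 2.1313.
c_gold = y_gold − (n+δ)·k_gold = 2.1313 − 0.071·9.9061 ≈ 1.4280.

c_gold ≈ 1.43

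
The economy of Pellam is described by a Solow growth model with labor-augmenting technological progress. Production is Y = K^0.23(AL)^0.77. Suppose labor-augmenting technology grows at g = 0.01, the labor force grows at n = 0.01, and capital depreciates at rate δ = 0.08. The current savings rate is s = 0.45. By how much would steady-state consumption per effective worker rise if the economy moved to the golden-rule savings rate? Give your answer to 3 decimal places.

n + g + δ = 0.01 + 0.01 + 0.08 = 0.1.
Current steady state (s = 0.45): k* = (0.45/0.1)^(1/0.77) ≈ 7.0523, y* = 7.0523^0.23 ≈ 1.5672, c* = (1−0.45)·1.5672 ≈ 0.8619.
Maximizing c = f(k) − (n+g+δ)·k gives f'(k) = n+g+δ, i.e. 0.23·k^(0.23−1) = 0.1, so k_gold = (0.23/0.1)^(1/0.77) ≈ 2.9497.
y_gold = 2.9497^0.23 ≈ 1.2825, c_gold = y_gold − 0.1·k_gold ≈ 0.9875.
Gain: Δc = 0.9875 − 0.8619 ≈ 0.1256.

Δc ≈ 0.126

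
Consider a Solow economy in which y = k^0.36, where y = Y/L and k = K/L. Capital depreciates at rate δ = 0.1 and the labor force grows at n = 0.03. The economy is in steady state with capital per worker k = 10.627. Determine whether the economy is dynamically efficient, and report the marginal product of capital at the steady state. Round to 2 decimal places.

dynamically inefficient; MPK ≈ 0.08

Capital per worker breaks even when investment replaces (n + δ)·k; here n + δ = 0.13.
MPK = 0.36·k^(0.36−1) = 0.36·10.627^(-0.64) ≈ 0.0793.
MPK < 0.13, so the economy is dynamically inefficient (over-saving).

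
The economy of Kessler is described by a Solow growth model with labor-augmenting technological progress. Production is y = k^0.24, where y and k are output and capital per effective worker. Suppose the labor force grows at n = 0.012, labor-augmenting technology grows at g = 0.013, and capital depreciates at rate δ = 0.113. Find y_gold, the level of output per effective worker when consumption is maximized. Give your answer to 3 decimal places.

y_gold ≈ 1.191

The effective depreciation rate is n + g + δ = 0.012 + 0.013 + 0.113 = 0.138.
Golden rule sets MPK = n+g+δ: 0.24·k^(0.24−1) = 0.138, so k_gold = (0.24/0.138)^(1/0.76) ≈ 2.0712.
Output: y_gold = k_gold^0.24 = 2.0712^0.24 ≈ 1.1910.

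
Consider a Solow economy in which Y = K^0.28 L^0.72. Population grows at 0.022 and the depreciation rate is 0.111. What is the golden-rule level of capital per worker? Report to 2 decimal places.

k_gold ≈ 2.81

n + δ = 0.022 + 0.111 = 0.133.
Setting f'(k) = n+δ gives 0.28·k^(0.28−1) = 0.133, hence k_gold = (0.28/0.133)^(1/0.72) ≈ 2.8121.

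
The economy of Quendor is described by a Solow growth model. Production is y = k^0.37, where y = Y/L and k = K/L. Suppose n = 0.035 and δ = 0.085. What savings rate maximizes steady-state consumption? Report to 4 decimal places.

s_gold = 0.3700

The effective depreciation rate is n + δ = 0.035 + 0.085 = 0.12.
At the golden rule MPK = n+δ, and in any Cobb-Douglas steady state s = (n+δ)·k/y = MPK·k/y = capital's share 0.37.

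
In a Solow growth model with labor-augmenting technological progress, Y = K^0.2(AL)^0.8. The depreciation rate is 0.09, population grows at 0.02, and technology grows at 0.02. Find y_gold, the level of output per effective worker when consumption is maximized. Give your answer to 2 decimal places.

y_gold ≈ 1.11

n + g + δ = 0.02 + 0.02 + 0.09 = 0.13.
Setting f'(k) = n+g+δ gives 0.2·k^(0.2−1) = 0.13, hence k_gold = (0.2/0.13)^(1/0.8) ≈ 1.7134.
Output: y_gold = k_gold^0.2 = 1.7134^0.2 ≈ 1.1137.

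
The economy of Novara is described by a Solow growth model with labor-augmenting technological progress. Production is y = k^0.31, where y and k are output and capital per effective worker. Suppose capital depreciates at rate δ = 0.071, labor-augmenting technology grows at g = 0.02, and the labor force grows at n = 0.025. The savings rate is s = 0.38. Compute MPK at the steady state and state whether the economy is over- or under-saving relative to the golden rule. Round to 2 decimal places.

Break-even investment rate: n + g + δ = 0.025 + 0.02 + 0.071 = 0.116.
Steady-state k*: s·k^0.31 = 0.116·k gives k* = (0.38/0.116)^(1/0.69) ≈ 5.5828.
MPK = 0.31·5.5828^(-0.69) ≈ 0.0946.
MPK < n+g+δ = 0.116, so the economy is dynamically inefficient (over-saving).

over-saving; MPK ≈ 0.09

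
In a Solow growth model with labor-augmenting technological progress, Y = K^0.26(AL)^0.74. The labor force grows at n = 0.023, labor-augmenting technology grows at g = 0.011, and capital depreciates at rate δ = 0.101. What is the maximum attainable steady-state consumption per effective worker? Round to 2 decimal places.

n + g + δ = 0.023 + 0.011 + 0.101 = 0.135.
Setting f'(k) = n+g+δ gives 0.26·k^(0.26−1) = 0.135, hence k_gold = (0.26/0.135)^(1/0.74) ≈ 2.4246.
y_gold = 2.4246^0.26 ≈ 1.2590.
c_gold = y_gold − (n+g+δ)·k_gold = 1.2590 − 0.135·2.4246 ≈ 0.9316.

c_gold ≈ 0.93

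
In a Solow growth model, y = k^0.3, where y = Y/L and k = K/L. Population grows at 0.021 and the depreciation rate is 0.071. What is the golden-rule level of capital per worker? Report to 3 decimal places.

Break-even investment rate: n + δ = 0.021 + 0.071 = 0.092.
Maximizing c = f(k) − (n+δ)·k gives f'(k) = n+δ, i.e. 0.3·k^(0.3−1) = 0.092, so k_gold = (0.3/0.092)^(1/0.7) ≈ 5.4117.

k_gold ≈ 5.412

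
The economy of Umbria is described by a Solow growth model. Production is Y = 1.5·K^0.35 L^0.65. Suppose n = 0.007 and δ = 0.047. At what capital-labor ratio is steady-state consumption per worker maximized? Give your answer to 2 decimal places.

k_gold ≈ 33.09

Break-even investment rate: n + δ = 0.007 + 0.047 = 0.054.
At the golden rule the marginal product of capital equals n+δ: 0.35·1.5·k^(0.35−1) = 0.054. Solving, k_gold = (0.35·1.5/0.054)^(1/0.65) ≈ 33.0856.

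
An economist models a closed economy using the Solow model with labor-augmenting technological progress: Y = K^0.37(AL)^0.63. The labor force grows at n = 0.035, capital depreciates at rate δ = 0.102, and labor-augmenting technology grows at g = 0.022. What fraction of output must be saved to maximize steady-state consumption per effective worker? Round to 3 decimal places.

Capital per effective worker breaks even when investment replaces (n + g + δ)·k; here n + g + δ = 0.159.
At the golden rule MPK = n+g+δ, and in any Cobb-Douglas steady state s = (n+g+δ)·k/y = MPK·k/y = capital's share 0.37.

s_gold = 0.370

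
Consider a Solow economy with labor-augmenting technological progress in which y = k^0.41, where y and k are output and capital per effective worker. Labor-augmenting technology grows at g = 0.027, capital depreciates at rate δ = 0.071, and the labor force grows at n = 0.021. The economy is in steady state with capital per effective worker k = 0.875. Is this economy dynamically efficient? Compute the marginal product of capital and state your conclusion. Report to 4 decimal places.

dynamically efficient; MPK ≈ 0.4436

Capital per effective worker breaks even when investment replaces (n + g + δ)·k; here n + g + δ = 0.119.
MPK = 0.41·k^(0.41−1) = 0.41·0.875^(-0.59) ≈ 0.4436.
MPK > 0.119, so the economy is dynamically efficient (under-saving).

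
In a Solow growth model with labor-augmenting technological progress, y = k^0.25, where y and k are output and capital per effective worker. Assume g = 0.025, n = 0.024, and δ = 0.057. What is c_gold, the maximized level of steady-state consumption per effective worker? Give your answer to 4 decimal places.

c_gold ≈ 0.9983

The effective depreciation rate is n + g + δ = 0.024 + 0.025 + 0.057 = 0.106.
Setting f'(k) = n+g+δ gives 0.25·k^(0.25−1) = 0.106, hence k_gold = (0.25/0.106)^(1/0.75) ≈ 3.1394.
y_gold = 3.1394^0.25 ≈ 1.3311.
c_gold = y_gold − (n+g+δ)·k_gold = 1.3311 − 0.106·3.1394 ≈ 0.9983.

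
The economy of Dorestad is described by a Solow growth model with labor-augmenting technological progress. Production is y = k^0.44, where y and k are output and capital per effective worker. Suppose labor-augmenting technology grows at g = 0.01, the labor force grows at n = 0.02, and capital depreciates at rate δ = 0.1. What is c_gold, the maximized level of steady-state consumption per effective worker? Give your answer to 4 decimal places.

c_gold ≈ 1.4596

Break-even investment rate: n + g + δ = 0.02 + 0.01 + 0.1 = 0.13.
At the golden rule the marginal product of capital equals n+g+δ: 0.44·k^(0.44−1) = 0.13. Solving, k_gold = (0.44/0.13)^(1/0.56) ≈ 8.8217.
y_gold = 8.8217^0.44 ≈ 2.6064.
c_gold = y_gold − (n+g+δ)·k_gold = 2.6064 − 0.13·8.8217 ≈ 1.4596.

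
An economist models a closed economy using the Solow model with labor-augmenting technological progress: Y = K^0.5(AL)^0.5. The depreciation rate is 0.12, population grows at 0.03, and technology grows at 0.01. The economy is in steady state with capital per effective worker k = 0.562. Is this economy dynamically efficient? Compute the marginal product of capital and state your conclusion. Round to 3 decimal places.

dynamically efficient; MPK ≈ 0.667

The effective depreciation rate is n + g + δ = 0.03 + 0.01 + 0.12 = 0.16.
MPK = 0.5·k^(0.5−1) = 0.5·0.562^(-0.5) ≈ 0.6670.
MPK > 0.16, so the economy is dynamically efficient (under-saving).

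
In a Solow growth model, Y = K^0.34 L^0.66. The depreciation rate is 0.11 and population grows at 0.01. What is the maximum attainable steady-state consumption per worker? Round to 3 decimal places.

Break-even investment rate: n + δ = 0.01 + 0.11 = 0.12.
Golden rule sets MPK = n+δ: 0.34·k^(0.34−1) = 0.12, so k_gold = (0.34/0.12)^(1/0.66) ≈ 4.8451.
y_gold = 4.8451^0.34 ≈ 1.7100.
c_gold = y_gold − (n+δ)·k_gold = 1.7100 − 0.12·4.8451 ≈ 1.1286.

c_gold ≈ 1.129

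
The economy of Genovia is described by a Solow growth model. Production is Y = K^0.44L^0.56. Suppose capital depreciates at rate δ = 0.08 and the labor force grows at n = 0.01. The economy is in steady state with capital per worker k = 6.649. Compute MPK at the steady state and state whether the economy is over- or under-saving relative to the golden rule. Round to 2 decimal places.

Capital per worker breaks even when investment replaces (n + δ)·k; here n + δ = 0.09.
MPK = 0.44·k^(0.44−1) = 0.44·6.649^(-0.56) ≈ 0.1523.
MPK > 0.09, so the economy is dynamically efficient (under-saving).

under-saving; MPK ≈ 0.15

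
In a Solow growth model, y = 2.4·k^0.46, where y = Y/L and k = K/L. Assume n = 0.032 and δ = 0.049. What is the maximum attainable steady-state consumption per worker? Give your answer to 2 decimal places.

c_gold ≈ 12.00

Break-even investment rate: n + δ = 0.032 + 0.049 = 0.081.
At the golden rule the marginal product of capital equals n+δ: 0.46·2.4·k^(0.46−1) = 0.081. Solving, k_gold = (0.46·2.4/0.081)^(1/0.54) ≈ 126.1527.
y_gold = 2.4·126.1527^0.46 ≈ 22.2138.
c_gold = y_gold − (n+δ)·k_gold = 22.2138 − 0.081·126.1527 ≈ 11.9955.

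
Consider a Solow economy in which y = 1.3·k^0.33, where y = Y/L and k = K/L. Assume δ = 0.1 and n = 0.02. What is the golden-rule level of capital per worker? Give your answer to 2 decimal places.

n + δ = 0.02 + 0.1 = 0.12.
Golden rule sets MPK = n+δ: 0.33·1.3·k^(0.33−1) = 0.12, so k_gold = (0.33·1.3/0.12)^(1/0.67) ≈ 6.6955.

k_gold ≈ 6.70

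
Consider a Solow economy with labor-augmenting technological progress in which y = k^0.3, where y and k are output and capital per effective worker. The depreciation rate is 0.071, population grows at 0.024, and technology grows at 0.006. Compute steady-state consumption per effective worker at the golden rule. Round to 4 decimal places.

c_gold ≈ 1.1162

Capital per effective worker breaks even when investment replaces (n + g + δ)·k; here n + g + δ = 0.101.
At the golden rule the marginal product of capital equals n+g+δ: 0.3·k^(0.3−1) = 0.101. Solving, k_gold = (0.3/0.101)^(1/0.7) ≈ 4.7362.
y_gold = 4.7362^0.3 ≈ 1.5945.
c_gold = y_gold − (n+g+δ)·k_gold = 1.5945 − 0.101·4.7362 ≈ 1.1162.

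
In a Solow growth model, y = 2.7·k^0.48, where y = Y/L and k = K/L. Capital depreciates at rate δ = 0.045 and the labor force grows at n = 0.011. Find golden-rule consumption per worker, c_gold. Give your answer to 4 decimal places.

c_gold ≈ 25.5170

n + δ = 0.011 + 0.045 = 0.056.
Maximizing c = f(k) − (n+δ)·k gives f'(k) = n+δ, i.e. 0.48·2.7·k^(0.48−1) = 0.056, so k_gold = (0.48·2.7/0.056)^(1/0.52) ≈ 420.6092.
y_gold = 2.7·420.6092^0.48 ≈ 49.0711.
c_gold = y_gold − (n+δ)·k_gold = 49.0711 − 0.056·420.6092 ≈ 25.5170.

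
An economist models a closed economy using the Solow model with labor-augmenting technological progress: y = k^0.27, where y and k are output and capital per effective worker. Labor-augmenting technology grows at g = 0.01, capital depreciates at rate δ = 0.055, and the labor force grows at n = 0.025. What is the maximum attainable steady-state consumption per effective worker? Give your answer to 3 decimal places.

The effective depreciation rate is n + g + δ = 0.025 + 0.01 + 0.055 = 0.09.
Setting f'(k) = n+g+δ gives 0.27·k^(0.27−1) = 0.09, hence k_gold = (0.27/0.09)^(1/0.73) ≈ 4.5039.
y_gold = 4.5039^0.27 ≈ 1.5013.
c_gold = y_gold − (n+g+δ)·k_gold = 1.5013 − 0.09·4.5039 ≈ 1.0960.

c_gold ≈ 1.096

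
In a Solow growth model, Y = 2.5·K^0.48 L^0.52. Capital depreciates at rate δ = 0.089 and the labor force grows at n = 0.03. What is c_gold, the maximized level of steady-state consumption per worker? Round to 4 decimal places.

c_gold ≈ 10.9743

Break-even investment rate: n + δ = 0.03 + 0.089 = 0.119.
Maximizing c = f(k) − (n+δ)·k gives f'(k) = n+δ, i.e. 0.48·2.5·k^(0.48−1) = 0.119, so k_gold = (0.48·2.5/0.119)^(1/0.52) ≈ 85.1267.
y_gold = 2.5·85.1267^0.48 ≈ 21.1043.
c_gold = y_gold − (n+δ)·k_gold = 21.1043 − 0.119·85.1267 ≈ 10.9743.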